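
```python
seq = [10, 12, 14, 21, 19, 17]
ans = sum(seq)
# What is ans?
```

Trace:
`seq = [10, 12, 14, 21, 19, 17]` → seq = [10, 12, 14, 21, 19, 17]
`ans = sum(seq)` → ans = 93
So ans = 93

Answer: 93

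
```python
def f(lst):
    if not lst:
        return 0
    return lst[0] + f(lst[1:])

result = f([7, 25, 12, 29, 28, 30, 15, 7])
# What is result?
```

7 + 25 + 12 + 29 + 28 + 30 + 15 + 7 + 0 = 153

Answer: 153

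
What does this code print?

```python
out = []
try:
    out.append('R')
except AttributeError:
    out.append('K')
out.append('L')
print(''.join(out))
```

Execution trace: 'R' (try body, no exception) → 'L' (after the try/except). Output: RL

Answer: RL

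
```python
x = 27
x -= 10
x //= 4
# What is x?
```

Trace:
`x = 27` → x = 27
`x -= 10` → x = 17
`x //= 4` → x = 4
So x = 4

Answer: 4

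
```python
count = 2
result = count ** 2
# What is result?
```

Trace:
`count = 2` → count = 2
`result = count ** 2` → result = 4
So result = 4

Answer: 4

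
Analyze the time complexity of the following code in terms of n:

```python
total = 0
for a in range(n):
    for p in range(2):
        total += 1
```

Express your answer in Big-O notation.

Each loop level contributes: n × 1. Multiplying the contributions gives O(n).

Answer: O(n)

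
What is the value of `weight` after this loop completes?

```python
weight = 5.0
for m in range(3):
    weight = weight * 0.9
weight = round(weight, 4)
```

Exponential decay: 5.0 * 0.9^3
`weight` takes the values: 5.0 → 4.5 → 4.05 → 3.645

Answer: 3.645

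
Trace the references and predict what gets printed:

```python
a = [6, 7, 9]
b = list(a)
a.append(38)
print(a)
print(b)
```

Key concept: list() constructor creates copy.
Step by step:
`a = [6, 7, 9]` → a = [6, 7, 9]
`b = list(a)` → b = [6, 7, 9]
`a.append(38)` → a = [6, 7, 9, 38]
`print(a)` → prints [6, 7, 9, 38]
`print(b)` → prints [6, 7, 9]

Answer:
[6, 7, 9, 38]
[6, 7, 9]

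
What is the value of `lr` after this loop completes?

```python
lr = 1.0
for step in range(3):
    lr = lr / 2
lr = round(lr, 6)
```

Halving LR 3 times: 1 / 2^3
`lr` takes the values: 1.0 → 0.5 → 0.25 → 0.125

Answer: 0.125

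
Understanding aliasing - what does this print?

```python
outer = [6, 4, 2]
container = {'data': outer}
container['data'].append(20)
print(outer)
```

Key concept: dict holds reference to list.
Step by step:
`outer = [6, 4, 2]` → outer = [6, 4, 2]
`container = {'data': outer}` → container = {'data': [6, 4, 2]}
`container['data'].append(20)` → outer = [6, 4, 2, 20]; container = {'data': [6, 4, 2, 20]}
`print(outer)` → prints [6, 4, 2, 20]

Answer: [6, 4, 2, 20]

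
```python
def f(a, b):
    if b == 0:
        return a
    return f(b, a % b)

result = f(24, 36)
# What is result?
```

f(24, 36) -> f(36, 24) -> f(24, 12) -> f(12, 0) -> 12

Answer: 12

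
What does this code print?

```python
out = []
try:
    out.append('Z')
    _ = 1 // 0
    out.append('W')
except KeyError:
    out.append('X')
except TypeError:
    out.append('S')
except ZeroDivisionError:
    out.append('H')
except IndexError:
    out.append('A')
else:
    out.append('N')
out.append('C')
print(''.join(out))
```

Execution trace: 'Z' (try body) → 'H' (except ZeroDivisionError) → 'C' (after the try/except). Output: ZHC

Answer: ZHC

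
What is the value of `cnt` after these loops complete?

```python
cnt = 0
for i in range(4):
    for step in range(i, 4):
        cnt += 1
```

Upper triangle: 4 + 3 + ... + 1
`cnt` takes the values: 0 → 1 → 2 → 3 → 4 → 5 → 6 → 7 → 8 → 9 → 10

Answer: 10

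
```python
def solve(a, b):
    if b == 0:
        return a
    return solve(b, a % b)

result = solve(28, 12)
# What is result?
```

solve(28, 12) -> solve(12, 4) -> solve(4, 0) -> 4

Answer: 4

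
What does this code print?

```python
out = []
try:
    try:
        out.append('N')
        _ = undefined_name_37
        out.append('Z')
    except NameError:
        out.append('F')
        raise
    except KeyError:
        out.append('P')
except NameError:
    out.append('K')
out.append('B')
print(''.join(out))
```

Execution trace: 'N' (inner try body) → 'F' (inner except NameError) → 'K' (outer except NameError) → 'B' (after the try/except). Output: NFKB

Answer: NFKB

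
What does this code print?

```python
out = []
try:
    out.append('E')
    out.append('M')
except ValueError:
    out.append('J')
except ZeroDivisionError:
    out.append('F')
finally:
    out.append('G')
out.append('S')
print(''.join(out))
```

Execution trace: 'E' (try body) → 'M' (try body, no exception) → 'G' (finally) → 'S' (after the try/except). Output: EMGS

Answer: EMGS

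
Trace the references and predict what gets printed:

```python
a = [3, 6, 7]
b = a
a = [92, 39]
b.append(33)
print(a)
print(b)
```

Key concept: rebinding vs mutation: a is rebound to a new list, b still points at the original.
Step by step:
`a = [3, 6, 7]` → a = [3, 6, 7]
`b = a` → b = [3, 6, 7] (same object as a)
`a = [92, 39]` → a = [92, 39]
`b.append(33)` → b = [3, 6, 7, 33]
`print(a)` → prints [92, 39]
`print(b)` → prints [3, 6, 7, 33]

Answer:
[92, 39]
[3, 6, 7, 33]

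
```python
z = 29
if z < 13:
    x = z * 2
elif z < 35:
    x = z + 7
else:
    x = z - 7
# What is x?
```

Trace:
`z = 29` → z = 29
`if z < 13: ...` → z < 13 is False, z < 35 is True → x = 36
So x = 36

Answer: 36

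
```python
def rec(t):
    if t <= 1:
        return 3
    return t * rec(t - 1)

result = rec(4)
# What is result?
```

rec(4) = 4 * 3 * 2 * 3 = 72

Answer: 72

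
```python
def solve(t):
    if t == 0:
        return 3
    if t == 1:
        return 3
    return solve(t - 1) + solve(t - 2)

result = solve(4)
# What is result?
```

Build up from base cases: solve(0)=3, solve(1)=3, solve(2)=6, solve(3)=9, solve(4)=15

Answer: 15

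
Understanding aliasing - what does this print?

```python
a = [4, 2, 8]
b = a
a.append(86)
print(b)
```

Key concept: basic list aliasing.
Step by step:
`a = [4, 2, 8]` → a = [4, 2, 8]
`b = a` → b = [4, 2, 8] (same object as a)
`a.append(86)` → a = [4, 2, 8, 86] (same object as b); b = [4, 2, 8, 86] (same object as a)
`print(b)` → prints [4, 2, 8, 86]

Answer: [4, 2, 8, 86]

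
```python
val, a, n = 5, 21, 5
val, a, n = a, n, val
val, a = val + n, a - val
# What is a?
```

Trace:
`val, a, n = 5, 21, 5` → val = 5; a = 21; n = 5
`val, a, n = a, n, val` → val = 21; a = 5; n = 5
`val, a = val + n, a - val` → val = 26; a = -16
So a = -16

Answer: -16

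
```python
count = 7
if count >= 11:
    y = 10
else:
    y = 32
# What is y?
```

Trace:
`count = 7` → count = 7
`if count >= 11: ...` → count >= 11 is False, take else branch → y = 32
So y = 32

Answer: 32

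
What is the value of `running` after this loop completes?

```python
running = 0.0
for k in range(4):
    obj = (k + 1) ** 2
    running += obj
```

Sum of squared losses 1² + 2² + ... + 4²
`running` takes the values: 0.0 → 1.0 → 5.0 → 14.0 → 30.0

Answer: 30.0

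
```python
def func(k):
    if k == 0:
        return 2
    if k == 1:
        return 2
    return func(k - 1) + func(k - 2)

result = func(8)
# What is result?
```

Build up from base cases: func(0)=2, func(1)=2, func(2)=4, func(3)=6, func(4)=10, func(5)=16, func(6)=26, ..., func(8)=68

Answer: 68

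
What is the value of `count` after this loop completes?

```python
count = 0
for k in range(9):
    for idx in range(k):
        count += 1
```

Triangle number: 0+1+2+...+8
`count` takes the values: 0 → 1 → 2 → 3 → 4 → 5 → 6 → 7 → 8 → 9 → 10 → 11 → 12 → 13 → 14 → 15 → 16 → 17 → 18 → 19 → 20 → 21 → 22 → 23 → 24 → 25 → 26 → 27 → 28 → 29 → 30 → 31 → 32 → 33 → 34 → 35 → 36

Answer: 36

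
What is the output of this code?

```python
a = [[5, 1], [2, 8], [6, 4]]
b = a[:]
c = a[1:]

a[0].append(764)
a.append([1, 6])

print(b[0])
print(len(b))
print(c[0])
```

Key concept: slice with nested mutation.
Step by step:
`a = [[5, 1], [2, 8], [6, 4]]` → a = [[5, 1], [2, 8], [6, 4]]
`b = a[:]` → b = [[5, 1], [2, 8], [6, 4]]
`c = a[1:]` → c = [[2, 8], [6, 4]]
`a[0].append(764)` → a = [[5, 1, 764], [2, 8], [6, 4]]; b = [[5, 1, 764], [2, 8], [6, 4]]
`a.append([1, 6])` → a = [[5, 1, 764], [2, 8], [6, 4], [1, 6]]
`print(b[0])` → prints [5, 1, 764]
`print(len(b))` → prints 3
`print(c[0])` → prints [2, 8]

Answer:
[5, 1, 764]
3
[2, 8]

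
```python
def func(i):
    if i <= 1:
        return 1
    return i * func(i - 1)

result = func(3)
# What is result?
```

func(3) = 3 * 2 * 1 = 6

Answer: 6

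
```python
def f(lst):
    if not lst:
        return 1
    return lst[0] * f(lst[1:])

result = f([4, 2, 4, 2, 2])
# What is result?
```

Product over [4, 2, 4, 2, 2] = 4 * 2 * 4 * 2 * 2 = 128

Answer: 128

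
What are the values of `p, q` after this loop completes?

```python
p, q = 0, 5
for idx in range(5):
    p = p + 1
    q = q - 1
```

p goes 0→5, q goes 5→0
`p, q` takes the values: (0, 5) → (1, 5) → (1, 4) → (2, 4) → (2, 3) → (3, 3) → (3, 2) → (4, 2) → (4, 1) → (5, 1) → (5, 0)

Answer: 5, 0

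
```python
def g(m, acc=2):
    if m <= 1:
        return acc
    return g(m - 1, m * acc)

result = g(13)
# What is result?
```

Accumulator trace (n, acc): (13, 2) -> (12, 26) -> (11, 312) -> (10, 3432) -> (9, 34320) -> (8, 308880) -> (7, 2471040) -> (6, 17297280) -> (5, 103783680) -> (4, 518918400) -> (3, 2075673600) -> (2, 6227020800) -> (1, 12454041600) -> return 12454041600

Answer: 12454041600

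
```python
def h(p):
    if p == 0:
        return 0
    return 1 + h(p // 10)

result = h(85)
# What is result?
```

Count of digits of 85: 2

Answer: 2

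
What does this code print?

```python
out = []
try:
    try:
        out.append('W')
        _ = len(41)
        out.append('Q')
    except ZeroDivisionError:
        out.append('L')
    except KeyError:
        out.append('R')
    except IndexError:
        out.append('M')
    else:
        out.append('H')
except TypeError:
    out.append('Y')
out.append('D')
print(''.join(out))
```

Execution trace: 'W' (try body) → 'Y' (outer except TypeError) → 'D' (after the try/except). Output: WYD

Answer: WYD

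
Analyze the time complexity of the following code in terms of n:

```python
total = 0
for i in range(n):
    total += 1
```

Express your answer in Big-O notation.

Each loop level contributes: n. Multiplying the contributions gives O(n).

Answer: O(n)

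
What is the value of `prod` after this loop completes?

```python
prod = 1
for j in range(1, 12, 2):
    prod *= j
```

Product of 1, 3, 5, ... up to 11
`prod` takes the values: 1 → 3 → 15 → 105 → 945 → 10395

Answer: 10395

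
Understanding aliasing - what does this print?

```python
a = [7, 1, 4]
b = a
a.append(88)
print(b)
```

Key concept: basic list aliasing.
Step by step:
`a = [7, 1, 4]` → a = [7, 1, 4]
`b = a` → b = [7, 1, 4] (same object as a)
`a.append(88)` → a = [7, 1, 4, 88] (same object as b); b = [7, 1, 4, 88] (same object as a)
`print(b)` → prints [7, 1, 4, 88]

Answer: [7, 1, 4, 88]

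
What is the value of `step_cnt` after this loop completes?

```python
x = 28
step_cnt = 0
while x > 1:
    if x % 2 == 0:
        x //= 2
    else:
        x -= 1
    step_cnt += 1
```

Steps to reduce 28 to 1
`step_cnt` takes the values: 0 → 1 → 2 → 3 → 4 → 5 → 6

Answer: 6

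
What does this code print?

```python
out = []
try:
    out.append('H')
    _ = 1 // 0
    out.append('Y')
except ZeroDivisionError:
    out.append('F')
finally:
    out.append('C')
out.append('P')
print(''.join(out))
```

Execution trace: 'H' (try body) → 'F' (except ZeroDivisionError) → 'C' (finally) → 'P' (after the try/except). Output: HFCP

Answer: HFCP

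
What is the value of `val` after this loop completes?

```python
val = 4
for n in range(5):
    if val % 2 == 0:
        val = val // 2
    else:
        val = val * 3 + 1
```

Collatz-style transformation from 4
`val` takes the values: 4 → 2 → 1 → 4 → 2 → 1

Answer: 1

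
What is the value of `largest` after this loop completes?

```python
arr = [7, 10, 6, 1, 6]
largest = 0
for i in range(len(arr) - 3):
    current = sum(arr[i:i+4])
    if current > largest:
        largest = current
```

Max sum of 4-element window in [7, 10, 6, 1, 6]
`largest` takes the values: 0 → 24

Answer: 24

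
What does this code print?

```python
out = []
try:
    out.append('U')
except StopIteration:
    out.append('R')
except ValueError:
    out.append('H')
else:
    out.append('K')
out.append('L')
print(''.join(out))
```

Execution trace: 'U' (try body, no exception) → 'K' (else) → 'L' (after the try/except). Output: UKL

Answer: UKL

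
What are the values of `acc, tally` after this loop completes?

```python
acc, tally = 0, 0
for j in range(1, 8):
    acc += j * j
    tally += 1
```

Sum of squares and count
`acc, tally` takes the values: (0, 0) → (1, 0) → (1, 1) → (5, 1) → (5, 2) → (14, 2) → (14, 3) → (30, 3) → (30, 4) → (55, 4) → (55, 5) → (91, 5) → (91, 6) → (140, 6) → (140, 7)

Answer: 140, 7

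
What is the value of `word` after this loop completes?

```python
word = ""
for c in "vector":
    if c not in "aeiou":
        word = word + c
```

Remove vowels from 'vector'
`word` takes the values: "" → "v" → "vc" → "vct" → "vctr"

Answer: "vctr"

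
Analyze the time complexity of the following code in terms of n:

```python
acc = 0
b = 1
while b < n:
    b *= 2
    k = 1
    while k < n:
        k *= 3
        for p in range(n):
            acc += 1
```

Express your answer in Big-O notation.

Each loop level contributes: log n × log n × n. Multiplying the contributions gives O(n log² n).

Answer: O(n log² n)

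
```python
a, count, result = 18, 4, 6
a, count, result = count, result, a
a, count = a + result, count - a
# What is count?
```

Trace:
`a, count, result = 18, 4, 6` → a = 18; count = 4; result = 6
`a, count, result = count, result, a` → a = 4; count = 6; result = 18
`a, count = a + result, count - a` → a = 22; count = 2
So count = 2

Answer: 2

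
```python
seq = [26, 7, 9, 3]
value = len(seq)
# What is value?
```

Trace:
`seq = [26, 7, 9, 3]` → seq = [26, 7, 9, 3]
`value = len(seq)` → value = 4
So value = 4

Answer: 4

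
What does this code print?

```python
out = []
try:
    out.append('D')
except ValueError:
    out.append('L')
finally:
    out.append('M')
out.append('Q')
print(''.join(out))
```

Execution trace: 'D' (try body, no exception) → 'M' (finally) → 'Q' (after the try/except). Output: DMQ

Answer: DMQ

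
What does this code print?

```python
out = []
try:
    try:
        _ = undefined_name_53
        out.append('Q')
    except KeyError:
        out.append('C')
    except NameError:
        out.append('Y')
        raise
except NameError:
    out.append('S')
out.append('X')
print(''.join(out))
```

Execution trace: 'Y' (inner except NameError) → 'S' (outer except NameError) → 'X' (after the try/except). Output: YSX

Answer: YSX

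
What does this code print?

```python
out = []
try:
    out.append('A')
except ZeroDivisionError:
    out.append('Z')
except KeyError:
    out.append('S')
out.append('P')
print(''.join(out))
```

Execution trace: 'A' (try body, no exception) → 'P' (after the try/except). Output: AP

Answer: AP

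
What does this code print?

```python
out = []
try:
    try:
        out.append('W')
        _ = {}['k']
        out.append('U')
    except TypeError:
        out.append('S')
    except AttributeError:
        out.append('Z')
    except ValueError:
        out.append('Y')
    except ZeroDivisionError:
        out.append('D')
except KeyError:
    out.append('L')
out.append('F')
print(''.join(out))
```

Execution trace: 'W' (try body) → 'L' (outer except KeyError) → 'F' (after the try/except). Output: WLF

Answer: WLF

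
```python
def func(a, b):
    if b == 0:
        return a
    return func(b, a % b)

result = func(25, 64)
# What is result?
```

func(25, 64) -> func(64, 25) -> func(25, 14) -> func(14, 11) -> func(11, 3) -> func(3, 2) -> func(2, 1) -> func(1, 0) -> 1

Answer: 1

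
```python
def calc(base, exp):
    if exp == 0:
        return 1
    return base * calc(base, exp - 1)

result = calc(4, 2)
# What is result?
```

calc(4, 2) = 4 * 4 = 16

Answer: 16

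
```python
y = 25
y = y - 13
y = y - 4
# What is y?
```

Trace:
`y = 25` → y = 25
`y = y - 13` → y = 12
`y = y - 4` → y = 8
So y = 8

Answer: 8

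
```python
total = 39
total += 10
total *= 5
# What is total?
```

Trace:
`total = 39` → total = 39
`total += 10` → total = 49
`total *= 5` → total = 245
So total = 245

Answer: 245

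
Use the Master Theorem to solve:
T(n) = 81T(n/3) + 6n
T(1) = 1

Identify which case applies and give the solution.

a=81, b=3, f(n)=6n. log_3(81) = 4. Since c=1 < 4, Case 1 applies: T(n) = Θ(n^log_b(a)) = O(n^4).

Answer: O(n^4) - Case 1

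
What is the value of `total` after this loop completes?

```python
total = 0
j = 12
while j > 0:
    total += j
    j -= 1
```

Sum 12 down to 1
`total` takes the values: 0 → 12 → 23 → 33 → 42 → 50 → 57 → 63 → 68 → 72 → 75 → 77 → 78

Answer: 78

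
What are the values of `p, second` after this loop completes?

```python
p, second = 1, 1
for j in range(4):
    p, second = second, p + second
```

Fibonacci: after 4 iterations
`p, second` takes the values: (1, 1) → (1, 2) → (2, 3) → (3, 5) → (5, 8)

Answer: 5, 8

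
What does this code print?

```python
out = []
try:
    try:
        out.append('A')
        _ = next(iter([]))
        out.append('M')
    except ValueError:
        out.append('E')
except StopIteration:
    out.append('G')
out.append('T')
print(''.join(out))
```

Execution trace: 'A' (try body) → 'G' (outer except StopIteration) → 'T' (after the try/except). Output: AGT

Answer: AGT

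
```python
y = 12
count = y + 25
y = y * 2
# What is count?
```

Trace:
`y = 12` → y = 12
`count = y + 25` → count = 37
`y = y * 2` → y = 24
So count = 37

Answer: 37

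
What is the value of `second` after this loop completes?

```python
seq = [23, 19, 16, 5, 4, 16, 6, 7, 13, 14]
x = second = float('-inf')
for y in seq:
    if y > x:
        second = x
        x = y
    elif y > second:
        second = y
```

Second largest (with repeats) in [23, 19, 16, 5, 4, 16, 6, 7, 13, 14]
`second` takes the values: -inf → 19

Answer: 19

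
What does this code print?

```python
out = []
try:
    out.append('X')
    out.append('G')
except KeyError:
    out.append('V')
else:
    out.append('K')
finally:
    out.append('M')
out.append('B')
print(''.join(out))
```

Execution trace: 'X' (try body) → 'G' (try body, no exception) → 'K' (else) → 'M' (finally) → 'B' (after the try/except). Output: XGKMB

Answer: XGKMB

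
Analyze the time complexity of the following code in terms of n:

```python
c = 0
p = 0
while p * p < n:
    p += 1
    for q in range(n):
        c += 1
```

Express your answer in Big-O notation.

Each loop level contributes: √n × n. Multiplying the contributions gives O(n√n).

Answer: O(n√n)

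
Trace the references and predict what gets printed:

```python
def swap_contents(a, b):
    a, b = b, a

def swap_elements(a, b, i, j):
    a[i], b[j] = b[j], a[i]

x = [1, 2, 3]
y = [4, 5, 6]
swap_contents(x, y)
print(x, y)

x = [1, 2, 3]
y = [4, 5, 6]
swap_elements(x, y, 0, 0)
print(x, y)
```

Key concept: parameter rebinding vs mutation.
Step by step:
`x = [1, 2, 3]` → x = [1, 2, 3]
`y = [4, 5, 6]` → y = [4, 5, 6]
`swap_contents(x, y)` → no visible change to tracked variables
`print(x, y)` → prints [1, 2, 3] [4, 5, 6]
`x = [1, 2, 3]` → x = [1, 2, 3]
`y = [4, 5, 6]` → y = [4, 5, 6]
`swap_elements(x, y, 0, 0)` → x = [4, 2, 3]; y = [1, 5, 6]
`print(x, y)` → prints [4, 2, 3] [1, 5, 6]

Answer:
[1, 2, 3] [4, 5, 6]
[4, 2, 3] [1, 5, 6]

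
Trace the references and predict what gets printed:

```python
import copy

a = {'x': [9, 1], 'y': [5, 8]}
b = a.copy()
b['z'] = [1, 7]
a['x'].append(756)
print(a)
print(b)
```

Key concept: shallow copy of dict with mutable values.
Step by step:
`a = {'x': [9, 1], 'y': [5, 8]}` → a = {'x': [9, 1], 'y': [5, 8]}
`b = a.copy()` → b = {'x': [9, 1], 'y': [5, 8]}
`b['z'] = [1, 7]` → b = {'x': [9, 1], 'y': [5, 8], 'z': [1, 7]}
`a['x'].append(756)` → a = {'x': [9, 1, 756], 'y': [5, 8]}; b = {'x': [9, 1, 756], 'y': [5, 8], 'z': [1, 7]}
`print(a)` → prints {'x': [9, 1, 756], 'y': [5, 8]}
`print(b)` → prints {'x': [9, 1, 756], 'y': [5, 8], 'z': [1, 7]}

Answer:
{'x': [9, 1, 756], 'y': [5, 8]}
{'x': [9, 1, 756], 'y': [5, 8], 'z': [1, 7]}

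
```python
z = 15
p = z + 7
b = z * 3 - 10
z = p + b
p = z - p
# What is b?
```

Trace:
`z = 15` → z = 15
`p = z + 7` → p = 22
`b = z * 3 - 10` → b = 35
`z = p + b` → z = 57
`p = z - p` → p = 35
So b = 35

Answer: 35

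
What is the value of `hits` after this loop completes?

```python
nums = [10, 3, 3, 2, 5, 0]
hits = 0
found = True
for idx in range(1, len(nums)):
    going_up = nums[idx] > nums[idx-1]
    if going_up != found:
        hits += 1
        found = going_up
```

Count direction changes in [10, 3, 3, 2, 5, 0]
`hits` takes the values: 0 → 1 → 2 → 3

Answer: 3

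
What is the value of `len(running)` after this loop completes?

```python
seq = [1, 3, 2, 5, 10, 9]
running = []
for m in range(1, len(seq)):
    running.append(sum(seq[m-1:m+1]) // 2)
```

Number of 2-element averages
`running` takes the values: [] → [2] → [2, 2] → [2, 2, 3] → [2, 2, 3, 7] → [2, 2, 3, 7, 9]
So `len(running)` = 5

Answer: 5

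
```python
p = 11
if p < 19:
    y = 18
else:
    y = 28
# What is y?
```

Trace:
`p = 11` → p = 11
`if p < 19: ...` → p < 19 is True → y = 18
So y = 18

Answer: 18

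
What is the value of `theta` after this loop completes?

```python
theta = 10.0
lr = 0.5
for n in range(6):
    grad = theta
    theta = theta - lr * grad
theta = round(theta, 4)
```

Gradient descent: w = 10.0 * (1 - 0.5)^6
`theta` takes the values: 10.0 → 5.0 → 2.5 → 1.25 → 0.625 → 0.3125 → 0.15625 → 0.1562

Answer: 0.1562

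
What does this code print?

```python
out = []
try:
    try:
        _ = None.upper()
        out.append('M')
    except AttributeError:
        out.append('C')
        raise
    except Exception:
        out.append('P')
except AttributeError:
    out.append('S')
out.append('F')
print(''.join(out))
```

Execution trace: 'C' (inner except AttributeError) → 'S' (outer except AttributeError) → 'F' (after the try/except). Output: CSF

Answer: CSF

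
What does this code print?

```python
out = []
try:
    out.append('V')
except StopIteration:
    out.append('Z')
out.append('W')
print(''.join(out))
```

Execution trace: 'V' (try body, no exception) → 'W' (after the try/except). Output: VW

Answer: VW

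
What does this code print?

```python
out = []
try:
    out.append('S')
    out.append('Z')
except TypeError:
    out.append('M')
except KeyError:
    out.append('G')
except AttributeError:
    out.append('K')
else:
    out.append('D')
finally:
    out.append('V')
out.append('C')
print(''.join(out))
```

Execution trace: 'S' (try body) → 'Z' (try body, no exception) → 'D' (else) → 'V' (finally) → 'C' (after the try/except). Output: SZDVC

Answer: SZDVC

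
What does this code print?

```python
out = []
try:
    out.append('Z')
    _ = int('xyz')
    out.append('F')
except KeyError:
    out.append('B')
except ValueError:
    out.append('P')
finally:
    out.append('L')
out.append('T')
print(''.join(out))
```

Execution trace: 'Z' (try body) → 'P' (except ValueError) → 'L' (finally) → 'T' (after the try/except). Output: ZPLT

Answer: ZPLT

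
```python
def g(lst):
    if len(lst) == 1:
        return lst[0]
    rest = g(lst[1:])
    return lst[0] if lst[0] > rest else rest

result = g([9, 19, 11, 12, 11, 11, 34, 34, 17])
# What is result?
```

Recursive max over [9, 19, 11, 12, 11, 11, 34, 34, 17] = 34

Answer: 34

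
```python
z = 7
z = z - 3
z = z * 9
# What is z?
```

Trace:
`z = 7` → z = 7
`z = z - 3` → z = 4
`z = z * 9` → z = 36
So z = 36

Answer: 36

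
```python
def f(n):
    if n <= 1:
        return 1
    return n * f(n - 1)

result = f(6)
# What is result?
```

f(6) = 6 * 5 * 4 * 3 * 2 * 1 = 720

Answer: 720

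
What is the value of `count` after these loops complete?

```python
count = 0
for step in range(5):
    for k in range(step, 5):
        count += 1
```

Upper triangle: 5 + 4 + ... + 1
`count` takes the values: 0 → 1 → 2 → 3 → 4 → 5 → 6 → 7 → 8 → 9 → 10 → 11 → 12 → 13 → 14 → 15

Answer: 15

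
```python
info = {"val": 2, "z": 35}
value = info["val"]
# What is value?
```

Trace:
`info = {"val": 2, "z": 35}` → info = {'val': 2, 'z': 35}
`value = info["val"]` → value = 2
So value = 2

Answer: 2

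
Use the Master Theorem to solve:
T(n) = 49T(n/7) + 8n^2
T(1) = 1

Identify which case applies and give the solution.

a=49, b=7, f(n)=8n^2. log_7(49) = 2. Since c=2 = 2, Case 2 applies: T(n) = Θ(n^log_b(a) · log n) = O(n^2 log n).

Answer: O(n^2 log n) - Case 2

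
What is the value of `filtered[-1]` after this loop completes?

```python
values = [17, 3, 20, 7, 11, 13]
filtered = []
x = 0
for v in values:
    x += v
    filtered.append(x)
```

Cumulative sum ends at 71
`filtered` takes the values: [] → [17] → [17, 20] → [17, 20, 40] → [17, 20, 40, 47] → [17, 20, 40, 47, 58] → [17, 20, 40, 47, 58, 71]
So `filtered[-1]` = 71

Answer: 71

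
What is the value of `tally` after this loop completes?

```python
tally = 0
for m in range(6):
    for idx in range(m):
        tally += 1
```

Triangle number: 0+1+2+...+5
`tally` takes the values: 0 → 1 → 2 → 3 → 4 → 5 → 6 → 7 → 8 → 9 → 10 → 11 → 12 → 13 → 14 → 15

Answer: 15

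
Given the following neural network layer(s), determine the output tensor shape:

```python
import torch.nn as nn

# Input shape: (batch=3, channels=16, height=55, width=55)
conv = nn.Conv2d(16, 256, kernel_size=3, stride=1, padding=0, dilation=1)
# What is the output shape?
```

Input: (3, 16, 55, 55) -> Output: (3, 256, 53, 53)

Answer: (3, 256, 53, 53)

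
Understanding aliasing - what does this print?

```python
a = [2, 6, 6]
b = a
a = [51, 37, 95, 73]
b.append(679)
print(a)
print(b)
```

Key concept: rebinding vs mutation: a is rebound to a new list, b still points at the original.
Step by step:
`a = [2, 6, 6]` → a = [2, 6, 6]
`b = a` → b = [2, 6, 6] (same object as a)
`a = [51, 37, 95, 73]` → a = [51, 37, 95, 73]
`b.append(679)` → b = [2, 6, 6, 679]
`print(a)` → prints [51, 37, 95, 73]
`print(b)` → prints [2, 6, 6, 679]

Answer:
[51, 37, 95, 73]
[2, 6, 6, 679]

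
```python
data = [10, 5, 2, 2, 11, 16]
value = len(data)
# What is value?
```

Trace:
`data = [10, 5, 2, 2, 11, 16]` → data = [10, 5, 2, 2, 11, 16]
`value = len(data)` → value = 6
So value = 6

Answer: 6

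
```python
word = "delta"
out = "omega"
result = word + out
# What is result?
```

Trace:
`word = "delta"` → word = 'delta'
`out = "omega"` → out = 'omega'
`result = word + out` → result = 'deltaomega'
So result = 'deltaomega'

Answer: 'deltaomega'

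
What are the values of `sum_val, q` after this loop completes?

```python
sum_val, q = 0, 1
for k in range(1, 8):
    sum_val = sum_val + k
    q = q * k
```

Sum and factorial of 1 to 7
`sum_val, q` takes the values: (0, 1) → (1, 1) → (3, 1) → (3, 2) → (6, 2) → (6, 6) → (10, 6) → (10, 24) → (15, 24) → (15, 120) → (21, 120) → (21, 720) → (28, 720) → (28, 5040)

Answer: 28, 5040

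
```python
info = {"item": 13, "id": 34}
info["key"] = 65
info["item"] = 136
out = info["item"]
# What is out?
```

Trace:
`info = {"item": 13, "id": 34}` → info = {'item': 13, 'id': 34}
`info["key"] = 65` → info = {'item': 13, 'id': 34, 'key': 65}
`info["item"] = 136` → info = {'item': 136, 'id': 34, 'key': 65}
`out = info["item"]` → out = 136
So out = 136

Answer: 136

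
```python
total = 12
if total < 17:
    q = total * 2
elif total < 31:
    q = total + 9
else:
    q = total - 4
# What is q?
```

Trace:
`total = 12` → total = 12
`if total < 17: ...` → total < 17 is True → q = 24
So q = 24

Answer: 24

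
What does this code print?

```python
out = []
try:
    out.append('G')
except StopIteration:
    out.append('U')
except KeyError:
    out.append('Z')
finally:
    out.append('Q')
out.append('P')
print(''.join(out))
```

Execution trace: 'G' (try body, no exception) → 'Q' (finally) → 'P' (after the try/except). Output: GQP

Answer: GQP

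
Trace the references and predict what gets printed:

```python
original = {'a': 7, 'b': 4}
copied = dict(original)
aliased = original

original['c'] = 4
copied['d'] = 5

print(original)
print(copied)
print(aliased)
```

Key concept: dict() creates copy, assignment creates alias.
Step by step:
`original = {'a': 7, 'b': 4}` → original = {'a': 7, 'b': 4}
`copied = dict(original)` → copied = {'a': 7, 'b': 4}
`aliased = original` → aliased = {'a': 7, 'b': 4} (same object as original)
`original['c'] = 4` → original = {'a': 7, 'b': 4, 'c': 4} (same object as aliased); aliased = {'a': 7, 'b': 4, 'c': 4} (same object as original)
`copied['d'] = 5` → copied = {'a': 7, 'b': 4, 'd': 5}
`print(original)` → prints {'a': 7, 'b': 4, 'c': 4}
`print(copied)` → prints {'a': 7, 'b': 4, 'd': 5}
`print(aliased)` → prints {'a': 7, 'b': 4, 'c': 4}

Answer:
{'a': 7, 'b': 4, 'c': 4}
{'a': 7, 'b': 4, 'd': 5}
{'a': 7, 'b': 4, 'c': 4}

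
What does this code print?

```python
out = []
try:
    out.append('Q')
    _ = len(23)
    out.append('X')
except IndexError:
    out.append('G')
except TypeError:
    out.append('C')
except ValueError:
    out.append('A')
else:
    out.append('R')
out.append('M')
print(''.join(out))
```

Execution trace: 'Q' (try body) → 'C' (except TypeError) → 'M' (after the try/except). Output: QCM

Answer: QCM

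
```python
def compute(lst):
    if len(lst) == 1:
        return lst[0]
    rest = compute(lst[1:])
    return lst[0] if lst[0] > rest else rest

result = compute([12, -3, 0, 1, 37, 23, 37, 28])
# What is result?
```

Recursive max over [12, -3, 0, 1, 37, 23, 37, 28] = 37

Answer: 37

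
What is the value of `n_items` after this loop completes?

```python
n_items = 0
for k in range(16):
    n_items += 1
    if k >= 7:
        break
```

Loop breaks when k reaches 7, n_items is 8
`n_items` takes the values: 0 → 1 → 2 → 3 → 4 → 5 → 6 → 7 → 8

Answer: 8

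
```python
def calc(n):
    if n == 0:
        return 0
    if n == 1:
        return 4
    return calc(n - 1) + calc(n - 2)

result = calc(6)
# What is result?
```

Build up from base cases: calc(0)=0, calc(1)=4, calc(2)=4, calc(3)=8, calc(4)=12, calc(5)=20, calc(6)=32

Answer: 32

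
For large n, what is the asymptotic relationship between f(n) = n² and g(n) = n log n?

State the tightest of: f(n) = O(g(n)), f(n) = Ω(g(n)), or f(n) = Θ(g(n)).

n² vs n log n: f(n) = Ω(g(n)) but not O(g(n)) — n² grows strictly faster than n log n.

Answer: f(n) = Ω(g(n)) but not O(g(n)) — n² grows strictly faster than n log n.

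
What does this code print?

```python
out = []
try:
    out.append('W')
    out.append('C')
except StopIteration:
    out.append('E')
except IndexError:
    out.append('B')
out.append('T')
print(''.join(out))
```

Execution trace: 'W' (try body) → 'C' (try body, no exception) → 'T' (after the try/except). Output: WCT

Answer: WCT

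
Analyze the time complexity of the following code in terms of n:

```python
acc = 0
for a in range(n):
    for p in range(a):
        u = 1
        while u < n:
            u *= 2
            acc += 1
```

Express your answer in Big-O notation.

Each loop level contributes: n × n × log n. Multiplying the contributions gives O(n^2 log n).

Answer: O(n^2 log n)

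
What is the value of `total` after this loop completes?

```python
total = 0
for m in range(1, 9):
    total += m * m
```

Sum of squares 1² to 8² = 204
`total` takes the values: 0 → 1 → 5 → 14 → 30 → 55 → 91 → 140 → 204

Answer: 204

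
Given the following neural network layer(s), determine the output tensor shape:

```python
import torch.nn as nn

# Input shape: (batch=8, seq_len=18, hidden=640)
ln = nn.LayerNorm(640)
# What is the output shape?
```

Input: (8, 18, 640) -> Output: (8, 18, 640)

Answer: (8, 18, 640)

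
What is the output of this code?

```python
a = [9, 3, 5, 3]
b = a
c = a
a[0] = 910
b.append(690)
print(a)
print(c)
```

Key concept: multiple aliases.
Step by step:
`a = [9, 3, 5, 3]` → a = [9, 3, 5, 3]
`b = a` → b = [9, 3, 5, 3] (same object as a)
`c = a` → c = [9, 3, 5, 3] (same object as a, b)
`a[0] = 910` → a = [910, 3, 5, 3] (same object as b, c); b = [910, 3, 5, 3] (same object as a, c); c = [910, 3, 5, 3] (same object as a, b)
`b.append(690)` → a = [910, 3, 5, 3, 690] (same object as b, c); b = [910, 3, 5, 3, 690] (same object as a, c); c = [910, 3, 5, 3, 690] (same object as a, b)
`print(a)` → prints [910, 3, 5, 3, 690]
`print(c)` → prints [910, 3, 5, 3, 690]

Answer:
[910, 3, 5, 3, 690]
[910, 3, 5, 3, 690]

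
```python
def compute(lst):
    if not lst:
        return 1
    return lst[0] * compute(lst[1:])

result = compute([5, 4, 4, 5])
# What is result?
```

Product over [5, 4, 4, 5] = 5 * 4 * 4 * 5 = 400

Answer: 400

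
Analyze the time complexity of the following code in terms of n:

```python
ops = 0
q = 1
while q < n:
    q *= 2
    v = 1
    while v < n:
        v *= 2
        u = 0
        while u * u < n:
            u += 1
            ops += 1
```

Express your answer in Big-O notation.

Each loop level contributes: log n × log n × √n. Multiplying the contributions gives O(√n log² n).

Answer: O(√n log² n)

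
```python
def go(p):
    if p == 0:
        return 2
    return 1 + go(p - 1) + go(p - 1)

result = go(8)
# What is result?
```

go(p) = 1 + 2·go(p-1), go(0)=2. Closed form: (2+1)·2^8 - 1 = 767.

Answer: 767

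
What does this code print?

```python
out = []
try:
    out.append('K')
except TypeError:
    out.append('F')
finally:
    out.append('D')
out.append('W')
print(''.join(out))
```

Execution trace: 'K' (try body, no exception) → 'D' (finally) → 'W' (after the try/except). Output: KDW

Answer: KDW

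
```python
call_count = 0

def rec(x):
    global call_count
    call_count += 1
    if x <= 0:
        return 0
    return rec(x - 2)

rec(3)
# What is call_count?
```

Linear recursion stepping by 2: 3 calls from x=3 down to ≤0.

Answer: 3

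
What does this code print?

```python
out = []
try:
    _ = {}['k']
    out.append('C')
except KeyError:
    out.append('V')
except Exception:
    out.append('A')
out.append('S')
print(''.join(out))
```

Execution trace: 'V' (except KeyError) → 'S' (after the try/except). Output: VS

Answer: VS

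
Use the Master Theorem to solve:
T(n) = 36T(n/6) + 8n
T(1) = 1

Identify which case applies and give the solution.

a=36, b=6, f(n)=8n. log_6(36) = 2. Since c=1 < 2, Case 1 applies: T(n) = Θ(n^log_b(a)) = O(n^2).

Answer: O(n^2) - Case 1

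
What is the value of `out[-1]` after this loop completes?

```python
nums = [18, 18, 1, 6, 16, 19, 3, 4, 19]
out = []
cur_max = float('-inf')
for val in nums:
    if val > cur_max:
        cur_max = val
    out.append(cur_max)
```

Running max ends at 19
`out` takes the values: [] → [18] → [18, 18] → [18, 18, 18] → [18, 18, 18, 18] → [18, 18, 18, 18, 18] → [18, 18, 18, 18, 18, 19] → [18, 18, 18, 18, 18, 19, 19] → [18, 18, 18, 18, 18, 19, 19, 19] → [18, 18, 18, 18, 18, 19, 19, 19, 19]
So `out[-1]` = 19

Answer: 19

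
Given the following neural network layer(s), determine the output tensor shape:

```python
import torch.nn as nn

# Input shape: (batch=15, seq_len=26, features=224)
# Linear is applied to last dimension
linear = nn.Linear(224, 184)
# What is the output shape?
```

Input: (15, 26, 224) -> Output: (15, 26, 184)

Answer: (15, 26, 184)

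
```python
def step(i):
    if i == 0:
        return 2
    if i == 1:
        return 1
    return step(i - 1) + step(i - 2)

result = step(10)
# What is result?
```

Build up from base cases: step(0)=2, step(1)=1, step(2)=3, step(3)=4, step(4)=7, step(5)=11, step(6)=18, ..., step(10)=123

Answer: 123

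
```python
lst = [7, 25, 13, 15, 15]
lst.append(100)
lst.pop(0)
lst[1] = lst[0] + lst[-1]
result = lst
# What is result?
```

Trace:
`lst = [7, 25, 13, 15, 15]` → lst = [7, 25, 13, 15, 15]
`lst.append(100)` → lst = [7, 25, 13, 15, 15, 100]
`lst.pop(0)` → lst = [25, 13, 15, 15, 100]
`lst[1] = lst[0] + lst[-1]` → lst = [25, 125, 15, 15, 100]
`result = lst` → result = [25, 125, 15, 15, 100]
So result = [25, 125, 15, 15, 100]

Answer: [25, 125, 15, 15, 100]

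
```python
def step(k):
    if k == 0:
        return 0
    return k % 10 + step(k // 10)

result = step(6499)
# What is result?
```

Sum of digits of 6499: 9 + 9 + 4 + 6 = 28

Answer: 28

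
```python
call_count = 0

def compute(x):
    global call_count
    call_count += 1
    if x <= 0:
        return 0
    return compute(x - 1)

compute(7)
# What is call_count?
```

Linear recursion stepping by 1: 8 calls from x=7 down to ≤0.

Answer: 8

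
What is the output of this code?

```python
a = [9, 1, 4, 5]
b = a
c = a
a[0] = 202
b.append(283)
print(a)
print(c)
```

Key concept: multiple aliases.
Step by step:
`a = [9, 1, 4, 5]` → a = [9, 1, 4, 5]
`b = a` → b = [9, 1, 4, 5] (same object as a)
`c = a` → c = [9, 1, 4, 5] (same object as a, b)
`a[0] = 202` → a = [202, 1, 4, 5] (same object as b, c); b = [202, 1, 4, 5] (same object as a, c); c = [202, 1, 4, 5] (same object as a, b)
`b.append(283)` → a = [202, 1, 4, 5, 283] (same object as b, c); b = [202, 1, 4, 5, 283] (same object as a, c); c = [202, 1, 4, 5, 283] (same object as a, b)
`print(a)` → prints [202, 1, 4, 5, 283]
`print(c)` → prints [202, 1, 4, 5, 283]

Answer:
[202, 1, 4, 5, 283]
[202, 1, 4, 5, 283]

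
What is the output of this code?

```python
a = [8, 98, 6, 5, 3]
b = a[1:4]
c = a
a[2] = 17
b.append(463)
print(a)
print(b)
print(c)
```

Key concept: slice vs alias.
Step by step:
`a = [8, 98, 6, 5, 3]` → a = [8, 98, 6, 5, 3]
`b = a[1:4]` → b = [98, 6, 5]
`c = a` → c = [8, 98, 6, 5, 3] (same object as a)
`a[2] = 17` → a = [8, 98, 17, 5, 3] (same object as c); c = [8, 98, 17, 5, 3] (same object as a)
`b.append(463)` → b = [98, 6, 5, 463]
`print(a)` → prints [8, 98, 17, 5, 3]
`print(b)` → prints [98, 6, 5, 463]
`print(c)` → prints [8, 98, 17, 5, 3]

Answer:
[8, 98, 17, 5, 3]
[98, 6, 5, 463]
[8, 98, 17, 5, 3]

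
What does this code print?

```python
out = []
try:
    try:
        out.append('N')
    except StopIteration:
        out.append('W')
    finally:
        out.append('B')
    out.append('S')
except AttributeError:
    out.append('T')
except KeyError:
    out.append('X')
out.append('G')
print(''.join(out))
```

Execution trace: 'N' (inner try body, no exception) → 'B' (inner finally) → 'S' (try body, no exception) → 'G' (after the try/except). Output: NBSG

Answer: NBSG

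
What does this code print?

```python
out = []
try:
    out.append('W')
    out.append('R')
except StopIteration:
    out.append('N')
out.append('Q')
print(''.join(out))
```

Execution trace: 'W' (try body) → 'R' (try body, no exception) → 'Q' (after the try/except). Output: WRQ

Answer: WRQ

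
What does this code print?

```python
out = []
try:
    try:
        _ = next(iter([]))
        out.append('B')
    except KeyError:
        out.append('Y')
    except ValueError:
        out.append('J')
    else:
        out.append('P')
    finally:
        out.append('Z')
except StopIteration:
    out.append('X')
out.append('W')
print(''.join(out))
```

Execution trace: 'Z' (finally) → 'X' (outer except StopIteration) → 'W' (after the try/except). Output: ZXW

Answer: ZXW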